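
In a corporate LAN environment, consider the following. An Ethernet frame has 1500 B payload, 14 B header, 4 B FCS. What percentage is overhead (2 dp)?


Given: payload = 1500 B, header = 14 B, trailer = 4 B
Overhead bytes = header + trailer = 14 + 4 = 18
Total frame = payload + overhead = 1500 + 18 = 1518
Overhead % = 18 / 1518 * 100 = 1.1858% -> 1.19% (2 dp)

1.19


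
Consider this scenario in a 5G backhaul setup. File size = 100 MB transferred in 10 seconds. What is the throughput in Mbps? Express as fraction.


Given: file = 100 MB, time = 10 s
File in Mb = 100 * 8 = 800 Mb
Throughput = 800 / 10 Mbps
Throughput = 80 Mbps

80


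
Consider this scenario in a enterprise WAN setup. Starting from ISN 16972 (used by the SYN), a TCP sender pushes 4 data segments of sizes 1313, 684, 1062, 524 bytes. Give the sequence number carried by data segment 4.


The SYN occupies sequence number ISN = 16972, so the first data byte is ISN + 1 = 16973.
SEQ of data segment i = (ISN + 1) + sum of payload sizes of segments 1..i-1.
Segment 1: SEQ = 16973, payload = 1313 bytes
Segment 2: SEQ = 18286, payload = 684 bytes
Segment 3: SEQ = 18970, payload = 1062 bytes
Segment 4: SEQ = 20032, payload = 524 bytes
SEQ of segment 4 = 16973 + 1313 + 684 + 1062 = 20032

20032


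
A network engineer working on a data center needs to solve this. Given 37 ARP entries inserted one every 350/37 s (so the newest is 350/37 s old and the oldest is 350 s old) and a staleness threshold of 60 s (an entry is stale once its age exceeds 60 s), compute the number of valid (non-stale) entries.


Ages are k * 350/37 s for k = 1..37 (spacing = 9.4595 s).
Entry k is valid iff k * 350/37 <= 60 iff k <= 37 * 60 / 350 = 6.3429
n_valid = floor(6.3429) = 6
(n_stale = 37 - 6 = 31)

6


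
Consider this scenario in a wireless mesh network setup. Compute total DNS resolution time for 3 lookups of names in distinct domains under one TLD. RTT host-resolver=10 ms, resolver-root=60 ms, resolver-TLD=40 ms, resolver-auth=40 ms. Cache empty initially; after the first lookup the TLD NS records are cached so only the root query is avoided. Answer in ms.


Lookup 1 (cold cache): local + root + TLD + auth = 10 + 60 + 40 + 40 = 150 ms
Lookups 2..3 (TLD NS cached -> skip root; new domain -> still ask TLD and auth): local + TLD + auth = 10 + 40 + 40 = 90 ms each
Remaining 2 lookups: 2 * 90 = 180 ms
Total = 150 + 180 = 330 ms

330


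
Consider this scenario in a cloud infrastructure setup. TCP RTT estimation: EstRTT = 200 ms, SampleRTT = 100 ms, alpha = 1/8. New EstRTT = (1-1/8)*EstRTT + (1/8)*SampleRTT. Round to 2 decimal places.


Given: EstRTT = 200 ms, SampleRTT = 100 ms, alpha = 1/8
New EstRTT = (1 - alpha) * EstRTT + alpha * SampleRTT
(7/8) * 200 = 175
(1/8) * 100 = 12.5
New EstRTT = 175 + 12.5 = 187.5 ms -> 187.50 ms (2 dp)

187.50


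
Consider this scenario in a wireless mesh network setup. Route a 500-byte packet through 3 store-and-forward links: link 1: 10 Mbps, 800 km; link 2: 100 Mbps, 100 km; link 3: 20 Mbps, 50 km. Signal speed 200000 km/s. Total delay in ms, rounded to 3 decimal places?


Packet = 500 bytes = 4000 bits. Store-and-forward: sum (t_trans + t_prop) per link.
Link 1: t_trans = 4000/(10*10^6) s = 0.4000 ms; t_prop = 800/200000 s = 4.0000 ms; subtotal = 4.4000 ms
Link 2: t_trans = 4000/(100*10^6) s = 0.0400 ms; t_prop = 100/200000 s = 0.5000 ms; subtotal = 0.5400 ms
Link 3: t_trans = 4000/(20*10^6) s = 0.2000 ms; t_prop = 50/200000 s = 0.2500 ms; subtotal = 0.4500 ms
End-to-end = 4.4000 + 0.5400 + 0.4500 = 5.3900 ms -> 5.390 ms (3 dp)

5.390


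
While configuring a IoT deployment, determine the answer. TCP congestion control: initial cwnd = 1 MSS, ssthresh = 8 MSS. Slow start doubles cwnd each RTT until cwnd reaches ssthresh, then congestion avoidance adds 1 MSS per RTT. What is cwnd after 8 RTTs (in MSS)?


RTT 0: cwnd = 1 MSS (initial)
RTT 1: cwnd = 2 MSS (slow start, doubled)
RTT 2: cwnd = 4 MSS (slow start, doubled)
RTT 3: cwnd = 8 MSS (slow start, doubled)
RTT 4: cwnd = 9 MSS (congestion avoidance, +1)
RTT 5: cwnd = 10 MSS (congestion avoidance, +1)
RTT 6: cwnd = 11 MSS (congestion avoidance, +1)
RTT 7: cwnd = 12 MSS (congestion avoidance, +1)
RTT 8: cwnd = 13 MSS (congestion avoidance, +1)

13


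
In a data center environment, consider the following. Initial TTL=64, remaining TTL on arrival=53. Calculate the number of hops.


Given: initial TTL = 64, received TTL = 53
Hops = initial TTL - received TTL
Hops = 64 - 53 = 11

11


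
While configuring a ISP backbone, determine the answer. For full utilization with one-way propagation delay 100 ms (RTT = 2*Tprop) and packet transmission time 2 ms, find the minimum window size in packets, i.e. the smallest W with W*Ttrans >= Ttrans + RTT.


Given: Ttrans = 2 ms, RTT = 200 ms (= 2 * Tprop, Tprop = 100 ms)
Time until first ACK returns = Ttrans + RTT = 2 + 200 = 202 ms
Need W * Ttrans >= Ttrans + RTT  ->  W >= (Ttrans + RTT) / Ttrans
(Ttrans + RTT) / Ttrans = 202 / 2 = 101
W_min = ceil(101) = 101

101


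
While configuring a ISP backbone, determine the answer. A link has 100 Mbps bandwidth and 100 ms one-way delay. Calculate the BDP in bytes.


Given: bandwidth = 100 Mbps, delay = 100 ms
BDP in bits = 100 * 10^6 * 100 / 1000
BDP in bits = 10000000
BDP in bytes = 10000000 / 8 = 1250000

1250000


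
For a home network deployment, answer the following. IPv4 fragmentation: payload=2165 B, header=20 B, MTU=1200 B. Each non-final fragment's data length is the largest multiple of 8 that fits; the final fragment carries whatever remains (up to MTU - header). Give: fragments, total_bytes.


Max data per non-final fragment = floor((MTU - header)/8)*8 = floor((1200 - 20)/8)*8 = floor(1180/8)*8 = 1176 B
Final fragment needs no 8-byte alignment: it can carry up to MTU - header = 1180 B
Non-final fragments needed = ceil((payload - 1180) / 1176) = ceil(985/1176) = ceil(0.8376) = 1
Number of fragments = 1 + 1 = 2
Fragment sizes (data): 1 * 1176 B + 989 B (last, 989 <= 1180 OK)
Total bytes sent = payload + n_frags * header = 2165 + 2*20 = 2165 + 40 = 2205 B

2, 2205


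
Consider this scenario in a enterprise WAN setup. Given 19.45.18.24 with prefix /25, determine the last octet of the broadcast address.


Given: IP = 19.45.18.24, prefix = /25
Host bits = 32 - 25 = 7
Network last octet = 24 AND mask = 0
Host part size = 2^7 - 1 = 127
Broadcast last octet = 0 OR 127 = 127

127


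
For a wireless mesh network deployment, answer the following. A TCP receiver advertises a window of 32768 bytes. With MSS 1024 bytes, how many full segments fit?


Given: RWND = 32768 bytes, MSS = 1024 bytes
Full segments = floor(RWND / MSS)
Full segments = floor(32768 / 1024)
Full segments = floor(32.0) = 32

32


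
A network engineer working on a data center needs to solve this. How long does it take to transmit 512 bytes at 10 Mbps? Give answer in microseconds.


Given: packet = 512 bytes, bandwidth = 10 Mbps
Packet in bits = 512 * 8 = 4096 bits
Bandwidth = 10 * 10^6 = 10000000 bps
Time = 4096 / 10000000 seconds
Time in us = 4096 * 10^6 / 10000000 = 409.6

409.6


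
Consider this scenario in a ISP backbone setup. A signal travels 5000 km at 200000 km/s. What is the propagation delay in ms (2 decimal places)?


Given: distance = 5000 km, speed = 200000 km/s
Delay = distance / speed = 5000 / 200000 seconds
Delay in ms = 5000 * 1000 / 200000
Delay = 25.0000 ms
Rounded to 2 dp = 25.00 ms

25.00


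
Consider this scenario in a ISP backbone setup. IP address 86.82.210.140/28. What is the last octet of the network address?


Given: IP = 86.82.210.140, prefix = /28
Subnet mask = 255.255.255.240
Last octet of IP: 140
Last octet of mask: 240
Network last octet = 140 AND 240 = 128

128


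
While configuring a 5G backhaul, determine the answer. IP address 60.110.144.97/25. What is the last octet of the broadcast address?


Given: IP = 60.110.144.97, prefix = /25
Host bits = 32 - 25 = 7
Network last octet = 97 AND mask = 0
Host part size = 2^7 - 1 = 127
Broadcast last octet = 0 OR 127 = 127

127


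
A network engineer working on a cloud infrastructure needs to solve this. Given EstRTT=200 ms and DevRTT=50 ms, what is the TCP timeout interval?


Given: EstRTT = 200 ms, DevRTT = 50 ms
Timeout = EstRTT + 4 * DevRTT
4 * DevRTT = 4 * 50 = 200
Timeout = 200 + 200 = 400 ms

400


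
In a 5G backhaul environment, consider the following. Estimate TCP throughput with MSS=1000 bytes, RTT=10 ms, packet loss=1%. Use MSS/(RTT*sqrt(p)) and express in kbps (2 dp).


Given: MSS = 1000 bytes, RTT = 10 ms, loss = 1%
RTT in seconds = 10 / 1000 = 0.01
Loss rate = 1% = 0.01
sqrt(loss) = sqrt(0.01) = 0.1
Throughput (bytes/s) = 1000 / (0.01 * 0.1) = 1000000.0000
Throughput (kbps) = 1000000.0000 * 8 / 1000 = 8000.000000 -> 8000.00 kbps (2 dp)

8000.00


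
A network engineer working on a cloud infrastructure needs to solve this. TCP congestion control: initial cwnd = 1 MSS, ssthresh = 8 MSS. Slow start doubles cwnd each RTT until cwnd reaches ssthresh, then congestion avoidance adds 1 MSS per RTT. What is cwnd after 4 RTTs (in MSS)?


RTT 0: cwnd = 1 MSS (initial)
RTT 1: cwnd = 2 MSS (slow start, doubled)
RTT 2: cwnd = 4 MSS (slow start, doubled)
RTT 3: cwnd = 8 MSS (slow start, doubled)
RTT 4: cwnd = 9 MSS (congestion avoidance, +1)

9


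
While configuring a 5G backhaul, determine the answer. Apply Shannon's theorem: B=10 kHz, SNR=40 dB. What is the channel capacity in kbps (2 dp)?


Given: B = 10 kHz, SNR = 40 dB
SNR linear = 10^(40/10) = 10000
1 + SNR = 10001
log2(10001) = 13.2878566418
C = 10 * 1000 * 13.2878566418 = 132878.5664 bps
C = 132.878566 kbps -> 132.88 kbps (2 dp)

132.88


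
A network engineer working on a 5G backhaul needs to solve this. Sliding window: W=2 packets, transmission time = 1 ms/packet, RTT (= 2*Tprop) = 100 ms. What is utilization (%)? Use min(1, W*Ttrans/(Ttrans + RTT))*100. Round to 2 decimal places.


Given: W = 2, Ttrans = 1 ms, RTT = 100 ms (= 2 * Tprop, Tprop = 50 ms)
Cycle time = Ttrans + RTT = 1 + 100 = 101 ms (first packet sent until its ACK returns)
W * Ttrans = 2 * 1 = 2 ms of sending per cycle
W * Ttrans / (Ttrans + RTT) = 2 / 101 = 0.019802
U = min(1, 0.019802) = 0.019802
U% = 1.98%

1.98


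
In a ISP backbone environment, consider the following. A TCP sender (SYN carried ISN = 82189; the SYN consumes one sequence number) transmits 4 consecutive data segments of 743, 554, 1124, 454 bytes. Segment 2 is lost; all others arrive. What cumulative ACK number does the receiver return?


SYN uses sequence number 82189; first data byte = ISN + 1 = 82190.
Segment 1: SEQ = 82190, len = 743 B, covers [82190, 82932]
Segment 2: SEQ = 82933, len = 554 B, covers [82933, 83486] [LOST]
Segment 3: SEQ = 83487, len = 1124 B, covers [83487, 84610]
Segment 4: SEQ = 84611, len = 454 B, covers [84611, 85064]
In-order data received: bytes [82190, 82932] (segments 1..1).
Segment 2 missing -> gap begins at byte 82933; later segments buffered out of order.
Cumulative ACK = next expected in-order byte = 82190 + 743 = 82933

82933


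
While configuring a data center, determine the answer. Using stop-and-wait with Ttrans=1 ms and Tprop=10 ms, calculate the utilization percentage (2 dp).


Given: Ttrans = 1 ms, Tprop = 10 ms
RTT = 2 * Tprop = 2 * 10 = 20 ms
U = Ttrans / (Ttrans + RTT)
U = 1 / (1 + 20)
U = 1 / 21 = 0.047619
U% = 4.76%

4.76


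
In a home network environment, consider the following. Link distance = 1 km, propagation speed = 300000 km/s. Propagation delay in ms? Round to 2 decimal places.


Given: distance = 1 km, speed = 300000 km/s
Delay = distance / speed = 1 / 300000 seconds
Delay in ms = 1 * 1000 / 300000
Delay = 0.0033 ms
Rounded to 2 dp = 0.00 ms

0.00


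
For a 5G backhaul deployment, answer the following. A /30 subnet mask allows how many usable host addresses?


Given: subnet mask /30
Host bits = 32 - 30 = 2
Total addresses = 2^2 = 4
Usable hosts = 4 - 2 (network + broadcast) = 2

2


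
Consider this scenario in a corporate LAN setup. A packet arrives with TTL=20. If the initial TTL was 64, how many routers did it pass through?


Given: initial TTL = 64, received TTL = 20
Hops = initial TTL - received TTL
Hops = 64 - 20 = 44

44


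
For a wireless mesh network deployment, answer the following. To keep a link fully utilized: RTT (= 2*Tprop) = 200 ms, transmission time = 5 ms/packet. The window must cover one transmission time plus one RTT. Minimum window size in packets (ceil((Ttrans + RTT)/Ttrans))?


Given: Ttrans = 5 ms, RTT = 200 ms (= 2 * Tprop, Tprop = 100 ms)
Time until first ACK returns = Ttrans + RTT = 5 + 200 = 205 ms
Need W * Ttrans >= Ttrans + RTT  ->  W >= (Ttrans + RTT) / Ttrans
(Ttrans + RTT) / Ttrans = 205 / 5 = 41
W_min = ceil(41) = 41

41


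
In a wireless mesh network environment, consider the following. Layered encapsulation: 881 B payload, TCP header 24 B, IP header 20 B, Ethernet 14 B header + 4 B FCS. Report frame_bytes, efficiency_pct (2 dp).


TCP segment = 881 + 24 = 905 B
IP packet = 905 + 20 = 925 B
Ethernet frame = 925 + 14 + 4 = 943 B
Efficiency = app / frame = 881 / 943 = 0.934252 = 93.4252% -> 93.43% (2 dp)

943, 93.43


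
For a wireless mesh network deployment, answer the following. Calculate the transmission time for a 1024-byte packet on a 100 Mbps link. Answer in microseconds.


Given: packet = 1024 bytes, bandwidth = 100 Mbps
Packet in bits = 1024 * 8 = 8192 bits
Bandwidth = 100 * 10^6 = 100000000 bps
Time = 8192 / 100000000 seconds
Time in us = 8192 * 10^6 / 100000000 = 81.92

81.92


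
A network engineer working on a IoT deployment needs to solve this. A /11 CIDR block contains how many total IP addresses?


Given: CIDR prefix /11
Host bits = 32 - 11 = 21
Total addresses = 2^21 = 2097152

2097152


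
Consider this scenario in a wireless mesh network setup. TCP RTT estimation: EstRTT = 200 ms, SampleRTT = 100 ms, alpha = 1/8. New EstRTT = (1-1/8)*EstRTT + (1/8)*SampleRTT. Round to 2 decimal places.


Given: EstRTT = 200 ms, SampleRTT = 100 ms, alpha = 1/8
New EstRTT = (1 - alpha) * EstRTT + alpha * SampleRTT
(7/8) * 200 = 175
(1/8) * 100 = 12.5
New EstRTT = 175 + 12.5 = 187.5 ms -> 187.50 ms (2 dp)

187.50


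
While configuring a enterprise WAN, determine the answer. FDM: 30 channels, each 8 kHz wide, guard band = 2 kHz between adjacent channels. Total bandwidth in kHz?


Given: 30 channels, 8 kHz each, guard = 2 kHz
Channel bandwidth = 30 * 8 = 240 kHz
Guard bands = 29 gaps * 2 kHz = 58 kHz
Total = 240 + 58 = 298 kHz

298


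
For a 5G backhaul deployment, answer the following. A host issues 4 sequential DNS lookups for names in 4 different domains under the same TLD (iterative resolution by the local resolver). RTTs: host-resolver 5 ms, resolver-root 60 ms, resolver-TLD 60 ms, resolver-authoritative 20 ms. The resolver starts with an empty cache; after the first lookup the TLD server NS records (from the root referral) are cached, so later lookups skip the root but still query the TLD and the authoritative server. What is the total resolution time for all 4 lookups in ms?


Lookup 1 (cold cache): local + root + TLD + auth = 5 + 60 + 60 + 20 = 145 ms
Lookups 2..4 (TLD NS cached -> skip root; new domain -> still ask TLD and auth): local + TLD + auth = 5 + 60 + 20 = 85 ms each
Remaining 3 lookups: 3 * 85 = 255 ms
Total = 145 + 255 = 400 ms

400


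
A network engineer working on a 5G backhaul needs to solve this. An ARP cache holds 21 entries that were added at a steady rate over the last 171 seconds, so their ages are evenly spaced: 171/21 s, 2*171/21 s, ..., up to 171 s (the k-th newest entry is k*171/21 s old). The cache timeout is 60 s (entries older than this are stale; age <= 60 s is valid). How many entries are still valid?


Ages are k * 171/21 s for k = 1..21 (spacing = 8.1429 s).
Entry k is valid iff k * 171/21 <= 60 iff k <= 21 * 60 / 171 = 7.3684
n_valid = floor(7.3684) = 7
(n_stale = 21 - 7 = 14)

7


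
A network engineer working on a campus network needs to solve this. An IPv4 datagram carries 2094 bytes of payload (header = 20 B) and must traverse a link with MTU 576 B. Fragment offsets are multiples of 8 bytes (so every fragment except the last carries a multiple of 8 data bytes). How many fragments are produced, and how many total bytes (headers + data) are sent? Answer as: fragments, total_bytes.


Max data per non-final fragment = floor((MTU - header)/8)*8 = floor((576 - 20)/8)*8 = floor(556/8)*8 = 552 B
Final fragment needs no 8-byte alignment: it can carry up to MTU - header = 556 B
Non-final fragments needed = ceil((payload - 556) / 552) = ceil(1538/552) = ceil(2.7862) = 3
Number of fragments = 3 + 1 = 4
Fragment sizes (data): 3 * 552 B + 438 B (last, 438 <= 556 OK)
Total bytes sent = payload + n_frags * header = 2094 + 4*20 = 2094 + 80 = 2174 B

4, 2174


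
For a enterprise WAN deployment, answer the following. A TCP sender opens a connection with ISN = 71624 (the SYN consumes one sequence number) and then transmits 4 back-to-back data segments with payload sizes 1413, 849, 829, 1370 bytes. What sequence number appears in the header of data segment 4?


The SYN occupies sequence number ISN = 71624, so the first data byte is ISN + 1 = 71625.
SEQ of data segment i = (ISN + 1) + sum of payload sizes of segments 1..i-1.
Segment 1: SEQ = 71625, payload = 1413 bytes
Segment 2: SEQ = 73038, payload = 849 bytes
Segment 3: SEQ = 73887, payload = 829 bytes
Segment 4: SEQ = 74716, payload = 1370 bytes
SEQ of segment 4 = 71625 + 1413 + 849 + 829 = 74716

74716


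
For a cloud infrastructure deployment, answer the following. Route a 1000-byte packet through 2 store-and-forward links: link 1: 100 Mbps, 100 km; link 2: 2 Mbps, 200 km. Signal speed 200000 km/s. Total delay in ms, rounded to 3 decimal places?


Packet = 1000 bytes = 8000 bits. Store-and-forward: sum (t_trans + t_prop) per link.
Link 1: t_trans = 8000/(100*10^6) s = 0.0800 ms; t_prop = 100/200000 s = 0.5000 ms; subtotal = 0.5800 ms
Link 2: t_trans = 8000/(2*10^6) s = 4.0000 ms; t_prop = 200/200000 s = 1.0000 ms; subtotal = 5.0000 ms
End-to-end = 0.5800 + 5.0000 = 5.5800 ms -> 5.580 ms (3 dp)

5.580


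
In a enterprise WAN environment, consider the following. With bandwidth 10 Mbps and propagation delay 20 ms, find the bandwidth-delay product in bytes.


Given: bandwidth = 10 Mbps, delay = 20 ms
BDP in bits = 10 * 10^6 * 20 / 1000
BDP in bits = 200000
BDP in bytes = 200000 / 8 = 25000

25000


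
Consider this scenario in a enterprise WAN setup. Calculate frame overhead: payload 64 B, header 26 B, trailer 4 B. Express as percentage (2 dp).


Given: payload = 64 B, header = 26 B, trailer = 4 B
Overhead bytes = header + trailer = 26 + 4 = 30
Total frame = payload + overhead = 64 + 30 = 94
Overhead % = 30 / 94 * 100 = 31.9149% -> 31.91% (2 dp)

31.91


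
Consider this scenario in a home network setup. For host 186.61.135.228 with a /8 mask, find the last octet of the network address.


Given: IP = 186.61.135.228, prefix = /8
Subnet mask = 255.0.0.0
Last octet of IP: 228
Last octet of mask: 0
Network last octet = 228 AND 0 = 0

0


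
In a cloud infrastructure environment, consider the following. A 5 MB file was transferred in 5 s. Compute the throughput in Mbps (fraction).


Given: file = 5 MB, time = 5 s
File in Mb = 5 * 8 = 40 Mb
Throughput = 40 / 5 Mbps
Throughput = 8 Mbps

8


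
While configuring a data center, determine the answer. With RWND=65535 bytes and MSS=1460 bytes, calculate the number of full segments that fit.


Given: RWND = 65535 bytes, MSS = 1460 bytes
Full segments = floor(RWND / MSS)
Full segments = floor(65535 / 1460)
Full segments = floor(44.887) = 44

44


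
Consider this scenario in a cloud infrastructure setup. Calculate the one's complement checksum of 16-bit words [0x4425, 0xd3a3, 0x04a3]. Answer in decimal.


Given words: [0x4425, 0xd3a3, 0x04a3]
Step 1: Sum all words
Raw sum = 17445 + 54179 + 1187 = 72811
Step 2: Fold carry: (7275 + 1) = 7276
One's complement = ~7276 & 0xFFFF = 58259

58259


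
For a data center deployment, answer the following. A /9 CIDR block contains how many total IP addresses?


Given: CIDR prefix /9
Host bits = 32 - 9 = 23
Total addresses = 2^23 = 8388608

8388608


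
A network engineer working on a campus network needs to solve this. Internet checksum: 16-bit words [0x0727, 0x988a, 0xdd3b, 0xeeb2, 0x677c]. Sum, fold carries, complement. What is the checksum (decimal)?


Given words: [0x0727, 0x988a, 0xdd3b, 0xeeb2, 0x677c]
Step 1: Sum all words
Raw sum = 1831 + 39050 + 56635 + 61106 + 26492 = 185114
Step 2: Fold carry: (54042 + 2) = 54044
One's complement = ~54044 & 0xFFFF = 11491

11491


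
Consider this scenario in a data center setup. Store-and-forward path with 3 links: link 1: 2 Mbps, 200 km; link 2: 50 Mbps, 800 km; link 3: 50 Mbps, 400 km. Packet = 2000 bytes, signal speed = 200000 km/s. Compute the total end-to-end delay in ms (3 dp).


Packet = 2000 bytes = 16000 bits. Store-and-forward: sum (t_trans + t_prop) per link.
Link 1: t_trans = 16000/(2*10^6) s = 8.0000 ms; t_prop = 200/200000 s = 1.0000 ms; subtotal = 9.0000 ms
Link 2: t_trans = 16000/(50*10^6) s = 0.3200 ms; t_prop = 800/200000 s = 4.0000 ms; subtotal = 4.3200 ms
Link 3: t_trans = 16000/(50*10^6) s = 0.3200 ms; t_prop = 400/200000 s = 2.0000 ms; subtotal = 2.3200 ms
End-to-end = 9.0000 + 4.3200 + 2.3200 = 15.6400 ms -> 15.640 ms (3 dp)

15.640


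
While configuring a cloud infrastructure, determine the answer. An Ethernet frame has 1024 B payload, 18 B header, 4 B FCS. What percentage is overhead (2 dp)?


Given: payload = 1024 B, header = 18 B, trailer = 4 B
Overhead bytes = header + trailer = 18 + 4 = 22
Total frame = payload + overhead = 1024 + 22 = 1046
Overhead % = 22 / 1046 * 100 = 2.1033% -> 2.10% (2 dp)

2.10


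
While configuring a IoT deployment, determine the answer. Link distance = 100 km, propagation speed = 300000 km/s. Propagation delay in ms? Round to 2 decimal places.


Given: distance = 100 km, speed = 300000 km/s
Delay = distance / speed = 100 / 300000 seconds
Delay in ms = 100 * 1000 / 300000
Delay = 0.3333 ms
Rounded to 2 dp = 0.33 ms

0.33


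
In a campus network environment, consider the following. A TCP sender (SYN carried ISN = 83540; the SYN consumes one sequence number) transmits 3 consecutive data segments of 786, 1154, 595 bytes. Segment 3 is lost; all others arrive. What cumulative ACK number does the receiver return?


SYN uses sequence number 83540; first data byte = ISN + 1 = 83541.
Segment 1: SEQ = 83541, len = 786 B, covers [83541, 84326]
Segment 2: SEQ = 84327, len = 1154 B, covers [84327, 85480]
Segment 3: SEQ = 85481, len = 595 B, covers [85481, 86075] [LOST]
In-order data received: bytes [83541, 85480] (segments 1..2).
Segment 3 missing -> gap begins at byte 85481.
Cumulative ACK = next expected in-order byte = 83541 + 786 + 1154 = 85481

85481


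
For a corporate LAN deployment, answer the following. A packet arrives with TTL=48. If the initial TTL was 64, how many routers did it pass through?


Given: initial TTL = 64, received TTL = 48
Hops = initial TTL - received TTL
Hops = 64 - 48 = 16

16


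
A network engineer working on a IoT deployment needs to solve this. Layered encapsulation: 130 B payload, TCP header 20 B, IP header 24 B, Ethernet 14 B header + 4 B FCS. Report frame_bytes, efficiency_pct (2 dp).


TCP segment = 130 + 20 = 150 B
IP packet = 150 + 24 = 174 B
Ethernet frame = 174 + 14 + 4 = 192 B
Efficiency = app / frame = 130 / 192 = 0.677083 = 67.7083% -> 67.71% (2 dp)

192, 67.71


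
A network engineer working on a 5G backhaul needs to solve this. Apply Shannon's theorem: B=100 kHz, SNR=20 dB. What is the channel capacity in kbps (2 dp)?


Given: B = 100 kHz, SNR = 20 dB
SNR linear = 10^(20/10) = 100
1 + SNR = 101
log2(101) = 6.6582114828
C = 100 * 1000 * 6.6582114828 = 665821.1483 bps
C = 665.821148 kbps -> 665.82 kbps (2 dp)

665.82


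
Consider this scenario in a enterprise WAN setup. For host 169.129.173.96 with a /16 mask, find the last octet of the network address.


Given: IP = 169.129.173.96, prefix = /16
Subnet mask = 255.255.0.0
Last octet of IP: 96
Last octet of mask: 0
Network last octet = 96 AND 0 = 0

0


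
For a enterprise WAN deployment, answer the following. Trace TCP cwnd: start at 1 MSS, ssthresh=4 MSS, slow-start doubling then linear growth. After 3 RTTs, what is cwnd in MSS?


RTT 0: cwnd = 1 MSS (initial)
RTT 1: cwnd = 2 MSS (slow start, doubled)
RTT 2: cwnd = 4 MSS (slow start, doubled)
RTT 3: cwnd = 5 MSS (congestion avoidance, +1)

5


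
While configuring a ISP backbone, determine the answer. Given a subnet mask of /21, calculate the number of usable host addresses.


Given: subnet mask /21
Host bits = 32 - 21 = 11
Total addresses = 2^11 = 2048
Usable hosts = 2048 - 2 (network + broadcast) = 2046

2046


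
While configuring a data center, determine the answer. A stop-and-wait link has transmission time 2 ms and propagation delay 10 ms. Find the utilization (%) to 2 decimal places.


Given: Ttrans = 2 ms, Tprop = 10 ms
RTT = 2 * Tprop = 2 * 10 = 20 ms
U = Ttrans / (Ttrans + RTT)
U = 2 / (2 + 20)
U = 2 / 22 = 0.090909
U% = 9.09%

9.09


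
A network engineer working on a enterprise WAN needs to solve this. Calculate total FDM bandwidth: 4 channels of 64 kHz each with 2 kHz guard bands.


Given: 4 channels, 64 kHz each, guard = 2 kHz
Channel bandwidth = 4 * 64 = 256 kHz
Guard bands = 3 gaps * 2 kHz = 6 kHz
Total = 256 + 6 = 262 kHz

262


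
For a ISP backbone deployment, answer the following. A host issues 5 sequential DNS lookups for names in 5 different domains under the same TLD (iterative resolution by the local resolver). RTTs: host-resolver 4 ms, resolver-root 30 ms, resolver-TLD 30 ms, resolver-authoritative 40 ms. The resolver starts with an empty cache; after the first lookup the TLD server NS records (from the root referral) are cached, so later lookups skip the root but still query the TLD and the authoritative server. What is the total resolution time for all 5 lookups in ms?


Lookup 1 (cold cache): local + root + TLD + auth = 4 + 30 + 30 + 40 = 104 ms
Lookups 2..5 (TLD NS cached -> skip root; new domain -> still ask TLD and auth): local + TLD + auth = 4 + 30 + 40 = 74 ms each
Remaining 4 lookups: 4 * 74 = 296 ms
Total = 104 + 296 = 400 ms

400


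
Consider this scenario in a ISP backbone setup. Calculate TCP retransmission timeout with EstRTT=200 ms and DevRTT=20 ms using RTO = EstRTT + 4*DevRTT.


Given: EstRTT = 200 ms, DevRTT = 20 ms
Timeout = EstRTT + 4 * DevRTT
4 * DevRTT = 4 * 20 = 80
Timeout = 200 + 80 = 280 ms

280


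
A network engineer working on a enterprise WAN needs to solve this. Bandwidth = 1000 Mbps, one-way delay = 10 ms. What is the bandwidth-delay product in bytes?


Given: bandwidth = 1000 Mbps, delay = 10 ms
BDP in bits = 1000 * 10^6 * 10 / 1000
BDP in bits = 10000000
BDP in bytes = 10000000 / 8 = 1250000

1250000


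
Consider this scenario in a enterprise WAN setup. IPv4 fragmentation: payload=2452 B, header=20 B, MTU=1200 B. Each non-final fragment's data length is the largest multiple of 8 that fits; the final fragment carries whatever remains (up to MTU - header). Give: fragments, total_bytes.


Max data per non-final fragment = floor((MTU - header)/8)*8 = floor((1200 - 20)/8)*8 = floor(1180/8)*8 = 1176 B
Final fragment needs no 8-byte alignment: it can carry up to MTU - header = 1180 B
Non-final fragments needed = ceil((payload - 1180) / 1176) = ceil(1272/1176) = ceil(1.0816) = 2
Number of fragments = 2 + 1 = 3
Fragment sizes (data): 2 * 1176 B + 100 B (last, 100 <= 1180 OK)
Total bytes sent = payload + n_frags * header = 2452 + 3*20 = 2452 + 60 = 2512 B

3, 2512


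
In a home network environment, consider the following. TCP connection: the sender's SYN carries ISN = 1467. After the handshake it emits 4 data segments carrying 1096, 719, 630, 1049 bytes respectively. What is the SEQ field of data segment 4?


The SYN occupies sequence number ISN = 1467, so the first data byte is ISN + 1 = 1468.
SEQ of data segment i = (ISN + 1) + sum of payload sizes of segments 1..i-1.
Segment 1: SEQ = 1468, payload = 1096 bytes
Segment 2: SEQ = 2564, payload = 719 bytes
Segment 3: SEQ = 3283, payload = 630 bytes
Segment 4: SEQ = 3913, payload = 1049 bytes
SEQ of segment 4 = 1468 + 1096 + 719 + 630 = 3913

3913


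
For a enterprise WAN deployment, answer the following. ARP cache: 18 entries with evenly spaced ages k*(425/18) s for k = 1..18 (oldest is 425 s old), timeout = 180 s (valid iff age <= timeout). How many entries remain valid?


Ages are k * 425/18 s for k = 1..18 (spacing = 23.6111 s).
Entry k is valid iff k * 425/18 <= 180 iff k <= 18 * 180 / 425 = 7.6235
n_valid = floor(7.6235) = 7
(n_stale = 18 - 7 = 11)

7


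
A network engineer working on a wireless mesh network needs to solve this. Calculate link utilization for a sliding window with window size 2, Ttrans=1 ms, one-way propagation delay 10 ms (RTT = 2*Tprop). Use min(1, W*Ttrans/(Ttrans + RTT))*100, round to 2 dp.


Given: W = 2, Ttrans = 1 ms, RTT = 20 ms (= 2 * Tprop, Tprop = 10 ms)
Cycle time = Ttrans + RTT = 1 + 20 = 21 ms (first packet sent until its ACK returns)
W * Ttrans = 2 * 1 = 2 ms of sending per cycle
W * Ttrans / (Ttrans + RTT) = 2 / 21 = 0.095238
U = min(1, 0.095238) = 0.095238
U% = 9.52%

9.52


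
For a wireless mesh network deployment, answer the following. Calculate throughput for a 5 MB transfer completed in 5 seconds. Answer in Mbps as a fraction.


Given: file = 5 MB, time = 5 s
File in Mb = 5 * 8 = 40 Mb
Throughput = 40 / 5 Mbps
Throughput = 8 Mbps

8


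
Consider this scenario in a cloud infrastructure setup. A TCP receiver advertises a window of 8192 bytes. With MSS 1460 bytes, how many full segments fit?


Given: RWND = 8192 bytes, MSS = 1460 bytes
Full segments = floor(RWND / MSS)
Full segments = floor(8192 / 1460)
Full segments = floor(5.611) = 5

5


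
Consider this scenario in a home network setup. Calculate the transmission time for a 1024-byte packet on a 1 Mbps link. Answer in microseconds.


Given: packet = 1024 bytes, bandwidth = 1 Mbps
Packet in bits = 1024 * 8 = 8192 bits
Bandwidth = 1 * 10^6 = 1000000 bps
Time = 8192 / 1000000 seconds
Time in us = 8192 * 10^6 / 1000000 = 8192

8192


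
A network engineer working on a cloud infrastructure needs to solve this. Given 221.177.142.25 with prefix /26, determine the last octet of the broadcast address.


Given: IP = 221.177.142.25, prefix = /26
Host bits = 32 - 26 = 6
Network last octet = 25 AND mask = 0
Host part size = 2^6 - 1 = 63
Broadcast last octet = 0 OR 63 = 63

63


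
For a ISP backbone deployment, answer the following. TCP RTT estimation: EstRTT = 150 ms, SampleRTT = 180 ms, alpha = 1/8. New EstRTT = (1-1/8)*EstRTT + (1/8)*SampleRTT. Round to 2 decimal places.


Given: EstRTT = 150 ms, SampleRTT = 180 ms, alpha = 1/8
New EstRTT = (1 - alpha) * EstRTT + alpha * SampleRTT
(7/8) * 150 = 131.25
(1/8) * 180 = 22.5
New EstRTT = 131.25 + 22.5 = 153.75 ms -> 153.75 ms (2 dp)

153.75


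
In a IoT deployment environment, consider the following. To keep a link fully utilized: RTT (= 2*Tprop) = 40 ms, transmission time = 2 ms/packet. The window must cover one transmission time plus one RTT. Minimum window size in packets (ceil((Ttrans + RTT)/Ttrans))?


Given: Ttrans = 2 ms, RTT = 40 ms (= 2 * Tprop, Tprop = 20 ms)
Time until first ACK returns = Ttrans + RTT = 2 + 40 = 42 ms
Need W * Ttrans >= Ttrans + RTT  ->  W >= (Ttrans + RTT) / Ttrans
(Ttrans + RTT) / Ttrans = 42 / 2 = 21
W_min = ceil(21) = 21

21


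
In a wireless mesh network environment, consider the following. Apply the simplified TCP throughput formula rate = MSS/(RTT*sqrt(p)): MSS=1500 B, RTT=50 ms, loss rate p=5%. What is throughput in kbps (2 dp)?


Given: MSS = 1500 bytes, RTT = 50 ms, loss = 5%
RTT in seconds = 50 / 1000 = 0.05
Loss rate = 5% = 0.05
sqrt(loss) = sqrt(0.05) = 0.223606797750
Throughput (bytes/s) = 1500 / (0.05 * 0.223606797750) = 134164.0786
Throughput (kbps) = 134164.0786 * 8 / 1000 = 1073.312629 -> 1073.31 kbps (2 dp)

1073.31


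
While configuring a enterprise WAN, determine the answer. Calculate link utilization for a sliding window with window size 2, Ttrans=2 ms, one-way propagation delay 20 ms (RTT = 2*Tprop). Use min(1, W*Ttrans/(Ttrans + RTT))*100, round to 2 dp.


Given: W = 2, Ttrans = 2 ms, RTT = 40 ms (= 2 * Tprop, Tprop = 20 ms)
Cycle time = Ttrans + RTT = 2 + 40 = 42 ms (first packet sent until its ACK returns)
W * Ttrans = 2 * 2 = 4 ms of sending per cycle
W * Ttrans / (Ttrans + RTT) = 4 / 42 = 0.095238
U = min(1, 0.095238) = 0.095238
U% = 9.52%

9.52


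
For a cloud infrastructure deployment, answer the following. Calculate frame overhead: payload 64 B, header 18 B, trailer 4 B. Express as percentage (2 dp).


Given: payload = 64 B, header = 18 B, trailer = 4 B
Overhead bytes = header + trailer = 18 + 4 = 22
Total frame = payload + overhead = 64 + 22 = 86
Overhead % = 22 / 86 * 100 = 25.5814% -> 25.58% (2 dp)

25.58


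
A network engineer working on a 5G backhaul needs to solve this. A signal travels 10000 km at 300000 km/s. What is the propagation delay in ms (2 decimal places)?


Given: distance = 10000 km, speed = 300000 km/s
Delay = distance / speed = 10000 / 300000 seconds
Delay in ms = 10000 * 1000 / 300000
Delay = 33.3333 ms
Rounded to 2 dp = 33.33 ms

33.33


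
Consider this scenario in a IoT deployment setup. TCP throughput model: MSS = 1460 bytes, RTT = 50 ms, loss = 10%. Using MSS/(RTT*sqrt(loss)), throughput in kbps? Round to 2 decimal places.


Given: MSS = 1460 bytes, RTT = 50 ms, loss = 10%
RTT in seconds = 50 / 1000 = 0.05
Loss rate = 10% = 0.1
sqrt(loss) = sqrt(0.1) = 0.316227766017
Throughput (bytes/s) = 1460 / (0.05 * 0.316227766017) = 92338.5077
Throughput (kbps) = 92338.5077 * 8 / 1000 = 738.708061 -> 738.71 kbps (2 dp)

738.71


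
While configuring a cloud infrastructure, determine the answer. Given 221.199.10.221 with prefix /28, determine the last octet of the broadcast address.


Given: IP = 221.199.10.221, prefix = /28
Host bits = 32 - 28 = 4
Network last octet = 221 AND mask = 208
Host part size = 2^4 - 1 = 15
Broadcast last octet = 208 OR 15 = 223

223


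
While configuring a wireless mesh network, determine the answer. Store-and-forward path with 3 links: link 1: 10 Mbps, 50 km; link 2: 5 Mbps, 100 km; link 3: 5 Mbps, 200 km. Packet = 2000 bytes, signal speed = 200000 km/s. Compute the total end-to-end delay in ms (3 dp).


Packet = 2000 bytes = 16000 bits. Store-and-forward: sum (t_trans + t_prop) per link.
Link 1: t_trans = 16000/(10*10^6) s = 1.6000 ms; t_prop = 50/200000 s = 0.2500 ms; subtotal = 1.8500 ms
Link 2: t_trans = 16000/(5*10^6) s = 3.2000 ms; t_prop = 100/200000 s = 0.5000 ms; subtotal = 3.7000 ms
Link 3: t_trans = 16000/(5*10^6) s = 3.2000 ms; t_prop = 200/200000 s = 1.0000 ms; subtotal = 4.2000 ms
End-to-end = 1.8500 + 3.7000 + 4.2000 = 9.7500 ms -> 9.750 ms (3 dp)

9.750


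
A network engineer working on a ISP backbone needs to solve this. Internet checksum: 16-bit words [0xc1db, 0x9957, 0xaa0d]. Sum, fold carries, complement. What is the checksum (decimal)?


Given words: [0xc1db, 0x9957, 0xaa0d]
Step 1: Sum all words
Raw sum = 49627 + 39255 + 43533 = 132415
Step 2: Fold carry: (1343 + 2) = 1345
One's complement = ~1345 & 0xFFFF = 64190

64190


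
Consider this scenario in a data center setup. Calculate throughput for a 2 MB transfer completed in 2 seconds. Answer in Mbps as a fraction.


Given: file = 2 MB, time = 2 s
File in Mb = 2 * 8 = 16 Mb
Throughput = 16 / 2 Mbps
Throughput = 8 Mbps

8


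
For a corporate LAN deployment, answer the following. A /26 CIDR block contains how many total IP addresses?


Given: CIDR prefix /26
Host bits = 32 - 26 = 6
Total addresses = 2^6 = 64

64


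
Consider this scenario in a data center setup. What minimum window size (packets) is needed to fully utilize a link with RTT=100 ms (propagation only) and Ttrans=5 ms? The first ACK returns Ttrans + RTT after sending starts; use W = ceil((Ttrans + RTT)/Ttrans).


Given: Ttrans = 5 ms, RTT = 100 ms (= 2 * Tprop, Tprop = 50 ms)
Time until first ACK returns = Ttrans + RTT = 5 + 100 = 105 ms
Need W * Ttrans >= Ttrans + RTT  ->  W >= (Ttrans + RTT) / Ttrans
(Ttrans + RTT) / Ttrans = 105 / 5 = 21
W_min = ceil(21) = 21

21


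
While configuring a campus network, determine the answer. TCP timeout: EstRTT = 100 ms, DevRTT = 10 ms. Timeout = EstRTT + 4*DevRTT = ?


Given: EstRTT = 100 ms, DevRTT = 10 ms
Timeout = EstRTT + 4 * DevRTT
4 * DevRTT = 4 * 10 = 40
Timeout = 100 + 40 = 140 ms

140


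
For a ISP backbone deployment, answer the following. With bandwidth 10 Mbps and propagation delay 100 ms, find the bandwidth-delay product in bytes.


Given: bandwidth = 10 Mbps, delay = 100 ms
BDP in bits = 10 * 10^6 * 100 / 1000
BDP in bits = 1000000
BDP in bytes = 1000000 / 8 = 125000

125000


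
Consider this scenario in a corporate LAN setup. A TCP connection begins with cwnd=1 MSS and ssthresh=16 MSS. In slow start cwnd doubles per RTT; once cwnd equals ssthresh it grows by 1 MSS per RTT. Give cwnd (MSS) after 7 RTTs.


RTT 0: cwnd = 1 MSS (initial)
RTT 1: cwnd = 2 MSS (slow start, doubled)
RTT 2: cwnd = 4 MSS (slow start, doubled)
RTT 3: cwnd = 8 MSS (slow start, doubled)
RTT 4: cwnd = 16 MSS (slow start, doubled)
RTT 5: cwnd = 17 MSS (congestion avoidance, +1)
RTT 6: cwnd = 18 MSS (congestion avoidance, +1)
RTT 7: cwnd = 19 MSS (congestion avoidance, +1)

19


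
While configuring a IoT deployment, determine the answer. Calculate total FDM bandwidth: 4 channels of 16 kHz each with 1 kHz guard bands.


Given: 4 channels, 16 kHz each, guard = 1 kHz
Channel bandwidth = 4 * 16 = 64 kHz
Guard bands = 3 gaps * 1 kHz = 3 kHz
Total = 64 + 3 = 67 kHz

67


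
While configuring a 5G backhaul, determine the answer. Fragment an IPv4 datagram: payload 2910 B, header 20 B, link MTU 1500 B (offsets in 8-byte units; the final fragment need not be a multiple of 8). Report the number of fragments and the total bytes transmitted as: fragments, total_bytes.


Max data per non-final fragment = floor((MTU - header)/8)*8 = floor((1500 - 20)/8)*8 = floor(1480/8)*8 = 1480 B
Final fragment needs no 8-byte alignment: it can carry up to MTU - header = 1480 B
Non-final fragments needed = ceil((payload - 1480) / 1480) = ceil(1430/1480) = ceil(0.9662) = 1
Number of fragments = 1 + 1 = 2
Fragment sizes (data): 1 * 1480 B + 1430 B (last, 1430 <= 1480 OK)
Total bytes sent = payload + n_frags * header = 2910 + 2*20 = 2910 + 40 = 2950 B

2, 2950


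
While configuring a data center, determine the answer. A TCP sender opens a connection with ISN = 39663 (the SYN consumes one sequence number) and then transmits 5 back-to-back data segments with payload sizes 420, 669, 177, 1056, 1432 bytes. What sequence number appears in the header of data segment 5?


The SYN occupies sequence number ISN = 39663, so the first data byte is ISN + 1 = 39664.
SEQ of data segment i = (ISN + 1) + sum of payload sizes of segments 1..i-1.
Segment 1: SEQ = 39664, payload = 420 bytes
Segment 2: SEQ = 40084, payload = 669 bytes
Segment 3: SEQ = 40753, payload = 177 bytes
Segment 4: SEQ = 40930, payload = 1056 bytes
Segment 5: SEQ = 41986, payload = 1432 bytes
SEQ of segment 5 = 39664 + 420 + 669 + 177 + 1056 = 41986

41986


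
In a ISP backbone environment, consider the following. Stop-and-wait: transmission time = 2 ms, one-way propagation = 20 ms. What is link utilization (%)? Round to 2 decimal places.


Given: Ttrans = 2 ms, Tprop = 20 ms
RTT = 2 * Tprop = 2 * 20 = 40 ms
U = Ttrans / (Ttrans + RTT)
U = 2 / (2 + 40)
U = 2 / 42 = 0.047619
U% = 4.76%

4.76


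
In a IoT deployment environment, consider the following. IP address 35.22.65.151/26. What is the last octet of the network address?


Given: IP = 35.22.65.151, prefix = /26
Subnet mask = 255.255.255.192
Last octet of IP: 151
Last octet of mask: 192
Network last octet = 151 AND 192 = 128

128
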